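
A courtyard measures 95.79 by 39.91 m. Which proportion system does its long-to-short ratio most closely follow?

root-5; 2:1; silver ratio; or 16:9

95.79/39.91 ≈ 2.400. Nearest candidates are silver ratio (2.414, off by 0.014) and root-5 (2.236, off by 0.164).

silver ratio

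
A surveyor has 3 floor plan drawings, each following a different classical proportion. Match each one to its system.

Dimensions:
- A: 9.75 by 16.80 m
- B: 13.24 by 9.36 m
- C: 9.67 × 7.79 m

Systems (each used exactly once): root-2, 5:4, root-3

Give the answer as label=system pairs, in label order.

Ratios: A ≈ 1.723; B ≈ 1.415; C ≈ 1.241.
Targets: root-2 ≈ 1.414; 5:4 ≈ 1.250; root-3 ≈ 1.732.

A=root-3, B=root-2, C=5:4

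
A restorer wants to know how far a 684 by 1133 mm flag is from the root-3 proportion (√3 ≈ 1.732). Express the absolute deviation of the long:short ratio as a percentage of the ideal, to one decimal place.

Ratio = 1133 / 684 ≈ 1.6564.
Ideal root-3 ≈ 1.7321. |1.6564 − 1.7321| / 1.7321 ≈ 4.37% → 4.4%.

4.4%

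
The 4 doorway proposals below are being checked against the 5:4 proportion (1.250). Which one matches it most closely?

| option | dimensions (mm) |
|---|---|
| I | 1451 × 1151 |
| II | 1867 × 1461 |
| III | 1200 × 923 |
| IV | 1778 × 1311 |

I

Target 5:4 ≈ 1.250.
I: 1.261 (Δ0.011)  II: 1.278 (Δ0.028)  III: 1.300 (Δ0.050)  IV: 1.356 (Δ0.106)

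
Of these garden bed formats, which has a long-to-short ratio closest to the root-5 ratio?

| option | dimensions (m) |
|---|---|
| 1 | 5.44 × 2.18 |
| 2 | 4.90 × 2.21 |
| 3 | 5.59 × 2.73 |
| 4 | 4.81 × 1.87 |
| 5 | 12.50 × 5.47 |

2

Target root-5 ≈ 2.236.
1: 2.495 (Δ0.259)  2: 2.217 (Δ0.019)  3: 2.048 (Δ0.188)  4: 2.572 (Δ0.336)  5: 2.285 (Δ0.049)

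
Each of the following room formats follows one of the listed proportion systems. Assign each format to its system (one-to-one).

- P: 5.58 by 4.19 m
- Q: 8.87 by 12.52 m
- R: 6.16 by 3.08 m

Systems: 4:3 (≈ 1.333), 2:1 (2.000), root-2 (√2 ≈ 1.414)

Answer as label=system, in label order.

P=4:3, Q=root-2, R=2:1

P = 5.58/4.19 ≈ 1.332 → 4:3 (1.333)
Q = 12.52/8.87 ≈ 1.411 → root-2 (1.414)
R = 6.16/3.08 ≈ 2.000 → 2:1 (2.000)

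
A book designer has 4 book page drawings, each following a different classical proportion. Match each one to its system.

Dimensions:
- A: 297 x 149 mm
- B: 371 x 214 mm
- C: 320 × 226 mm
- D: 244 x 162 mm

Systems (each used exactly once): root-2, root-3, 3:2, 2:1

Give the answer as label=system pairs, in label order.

A = 297/149 ≈ 1.993 → 2:1 (2.000)
B = 371/214 ≈ 1.734 → root-3 (1.732)
C = 320/226 ≈ 1.416 → root-2 (1.414)
D = 244/162 ≈ 1.506 → 3:2 (1.500)

A=2:1, B=root-3, C=root-2, D=3:2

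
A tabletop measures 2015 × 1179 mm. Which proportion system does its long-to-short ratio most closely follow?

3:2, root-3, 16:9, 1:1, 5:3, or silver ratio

root-3

2015/1179 ≈ 1.709. Nearest candidates are root-3 (1.732, off by 0.023) and 5:3 (1.667, off by 0.042).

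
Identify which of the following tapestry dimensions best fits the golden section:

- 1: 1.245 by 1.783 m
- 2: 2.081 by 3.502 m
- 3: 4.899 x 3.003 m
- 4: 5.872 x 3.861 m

Ratios (long/short): 1 ≈ 1.432; 2 ≈ 1.683; 3 ≈ 1.631; 4 ≈ 1.521.
golden ratio ≈ 1.618; option 3 is nearest (Δ 0.013).

3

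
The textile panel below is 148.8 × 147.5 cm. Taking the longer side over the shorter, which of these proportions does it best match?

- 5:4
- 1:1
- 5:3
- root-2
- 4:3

1:1

148.8/147.5 ≈ 1.009. Nearest candidates are 1:1 (1.000, off by 0.009) and 5:4 (1.250, off by 0.241).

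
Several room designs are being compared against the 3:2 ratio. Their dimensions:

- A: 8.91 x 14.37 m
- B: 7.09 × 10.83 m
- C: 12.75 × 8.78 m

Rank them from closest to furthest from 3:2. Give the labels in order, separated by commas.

B, C, A

Ratios: A = 14.37 / 8.91 ≈ 1.613; B = 10.83 / 7.09 ≈ 1.528; C = 12.75 / 8.78 ≈ 1.452.
|Δ from 1.500|: A 0.113; B 0.028; C 0.048.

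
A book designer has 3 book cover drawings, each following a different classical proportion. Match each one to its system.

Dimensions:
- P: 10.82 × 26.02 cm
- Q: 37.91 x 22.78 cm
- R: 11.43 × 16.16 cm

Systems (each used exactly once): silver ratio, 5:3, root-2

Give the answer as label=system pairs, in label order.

P=silver ratio, Q=5:3, R=root-2

Ratios: P ≈ 2.405; Q ≈ 1.664; R ≈ 1.414.
Targets: silver ratio ≈ 2.414; 5:3 ≈ 1.667; root-2 ≈ 1.414.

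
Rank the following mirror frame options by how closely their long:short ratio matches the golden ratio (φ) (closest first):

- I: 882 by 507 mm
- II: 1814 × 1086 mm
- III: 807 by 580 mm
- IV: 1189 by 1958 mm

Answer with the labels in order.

I: 882/507 ≈ 1.740 → |1.740 − 1.618| = 0.122
II: 1814/1086 ≈ 1.670 → |1.670 − 1.618| = 0.052
III: 807/580 ≈ 1.391 → |1.391 − 1.618| = 0.227
IV: 1958/1189 ≈ 1.647 → |1.647 − 1.618| = 0.029

IV, II, I, III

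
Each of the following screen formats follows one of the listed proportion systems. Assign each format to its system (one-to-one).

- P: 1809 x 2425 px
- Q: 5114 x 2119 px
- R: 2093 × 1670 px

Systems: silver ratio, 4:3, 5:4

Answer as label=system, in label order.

P=4:3, Q=silver ratio, R=5:4

P = 2425/1809 ≈ 1.341 → 4:3 (1.333)
Q = 5114/2119 ≈ 2.413 → silver ratio (2.414)
R = 2093/1670 ≈ 1.253 → 5:4 (1.250)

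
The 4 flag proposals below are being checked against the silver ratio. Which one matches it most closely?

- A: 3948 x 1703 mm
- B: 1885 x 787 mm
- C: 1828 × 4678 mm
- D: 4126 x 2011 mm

B

Ratios (long/short): A ≈ 2.318; B ≈ 2.395; C ≈ 2.559; D ≈ 2.052.
silver ratio ≈ 2.414; option B is nearest (Δ 0.019).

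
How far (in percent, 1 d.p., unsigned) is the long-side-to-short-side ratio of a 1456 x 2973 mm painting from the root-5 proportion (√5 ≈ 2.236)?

8.7%

Ratio = 2973 / 1456 ≈ 2.0419.
Ideal root-5 ≈ 2.2361. |2.0419 − 2.2361| / 2.2361 ≈ 8.68% → 8.7%.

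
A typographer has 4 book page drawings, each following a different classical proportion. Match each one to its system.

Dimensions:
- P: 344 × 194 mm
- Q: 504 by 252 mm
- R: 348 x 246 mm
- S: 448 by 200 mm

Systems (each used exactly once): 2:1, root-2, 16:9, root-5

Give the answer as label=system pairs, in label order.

P=16:9, Q=2:1, R=root-2, S=root-5

Ratios: P ≈ 1.773; Q ≈ 2.000; R ≈ 1.415; S ≈ 2.240.
Targets: 2:1 ≈ 2.000; root-2 ≈ 1.414; 16:9 ≈ 1.778; root-5 ≈ 2.236.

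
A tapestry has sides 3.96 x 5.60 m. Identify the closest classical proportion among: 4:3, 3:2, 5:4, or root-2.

root-2

5.60/3.96 ≈ 1.414. Nearest candidates are root-2 (1.414, off by 0.000) and 4:3 (1.333, off by 0.081).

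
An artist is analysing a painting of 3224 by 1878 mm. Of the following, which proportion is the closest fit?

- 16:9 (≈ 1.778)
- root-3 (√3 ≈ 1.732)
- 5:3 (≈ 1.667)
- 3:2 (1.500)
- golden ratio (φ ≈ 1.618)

root-3

Ratio = 3224 / 1878 ≈ 1.717.
Distances: 16:9 1.778 (Δ 0.061); root-3 1.732 (Δ 0.015); 5:3 1.667 (Δ 0.050); 3:2 1.500 (Δ 0.217); golden ratio 1.618 (Δ 0.099).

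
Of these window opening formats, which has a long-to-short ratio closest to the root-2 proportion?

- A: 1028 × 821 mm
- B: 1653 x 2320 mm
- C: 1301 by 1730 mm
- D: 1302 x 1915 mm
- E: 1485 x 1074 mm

Ratios (long/short): A ≈ 1.252; B ≈ 1.404; C ≈ 1.330; D ≈ 1.471; E ≈ 1.383.
root-2 ≈ 1.414; option B is nearest (Δ 0.010).

B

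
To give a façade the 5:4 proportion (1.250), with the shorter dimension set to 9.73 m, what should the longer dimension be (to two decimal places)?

12.16 m

5:4 = 1.25000.
Longer side = 9.73 × 1.25000 ≈ 12.1625 → 12.16 m.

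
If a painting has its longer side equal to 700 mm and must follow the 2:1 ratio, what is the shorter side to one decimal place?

350.0 mm

2:1 = 2.00000.
Shorter side = 700 ÷ 2.00000 ≈ 350.000 → 350.0 mm.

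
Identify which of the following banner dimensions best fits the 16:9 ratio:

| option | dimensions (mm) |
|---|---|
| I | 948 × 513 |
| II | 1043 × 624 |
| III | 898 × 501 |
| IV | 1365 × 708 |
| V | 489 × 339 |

Target 16:9 ≈ 1.778.
I: 1.848 (Δ0.070)  II: 1.671 (Δ0.107)  III: 1.792 (Δ0.014)  IV: 1.928 (Δ0.150)  V: 1.442 (Δ0.336)

III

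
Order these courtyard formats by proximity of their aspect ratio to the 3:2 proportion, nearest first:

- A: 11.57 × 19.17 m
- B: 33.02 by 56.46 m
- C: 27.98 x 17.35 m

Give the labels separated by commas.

A: 19.17/11.57 ≈ 1.657 → |1.657 − 1.500| = 0.157
B: 56.46/33.02 ≈ 1.710 → |1.710 − 1.500| = 0.210
C: 27.98/17.35 ≈ 1.613 → |1.613 − 1.500| = 0.113

C, A, B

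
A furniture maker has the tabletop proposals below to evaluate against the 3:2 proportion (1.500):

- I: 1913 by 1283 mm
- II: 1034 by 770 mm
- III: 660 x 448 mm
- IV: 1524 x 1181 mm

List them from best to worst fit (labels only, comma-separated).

I, III, II, IV

Ratios: I = 1913 / 1283 ≈ 1.491; II = 1034 / 770 ≈ 1.343; III = 660 / 448 ≈ 1.473; IV = 1524 / 1181 ≈ 1.290.
|Δ from 1.500|: I 0.009; II 0.157; III 0.027; IV 0.210.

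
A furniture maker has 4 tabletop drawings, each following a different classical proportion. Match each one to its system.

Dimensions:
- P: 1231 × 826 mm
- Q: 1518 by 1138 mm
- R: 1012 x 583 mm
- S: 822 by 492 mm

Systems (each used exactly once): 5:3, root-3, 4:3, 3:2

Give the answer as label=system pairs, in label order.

P=3:2, Q=4:3, R=root-3, S=5:3

Ratios: P ≈ 1.490; Q ≈ 1.334; R ≈ 1.736; S ≈ 1.671.
Targets: 5:3 ≈ 1.667; root-3 ≈ 1.732; 4:3 ≈ 1.333; 3:2 ≈ 1.500.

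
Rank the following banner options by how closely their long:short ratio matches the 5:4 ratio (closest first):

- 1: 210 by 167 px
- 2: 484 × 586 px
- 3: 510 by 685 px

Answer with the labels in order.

1, 2, 3

1: 210/167 ≈ 1.257 → |1.257 − 1.250| = 0.007
2: 586/484 ≈ 1.211 → |1.211 − 1.250| = 0.039
3: 685/510 ≈ 1.343 → |1.343 − 1.250| = 0.093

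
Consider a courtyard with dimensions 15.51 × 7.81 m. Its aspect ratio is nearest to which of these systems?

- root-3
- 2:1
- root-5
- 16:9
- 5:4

15.51/7.81 ≈ 1.986. Nearest candidates are 2:1 (2.000, off by 0.014) and 16:9 (1.778, off by 0.208).

2:1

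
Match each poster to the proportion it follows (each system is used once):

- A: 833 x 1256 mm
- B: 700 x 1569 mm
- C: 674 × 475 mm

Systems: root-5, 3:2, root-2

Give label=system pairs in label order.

A=3:2, B=root-5, C=root-2

A = 1256/833 ≈ 1.508 → 3:2 (1.500)
B = 1569/700 ≈ 2.241 → root-5 (2.236)
C = 674/475 ≈ 1.419 → root-2 (1.414)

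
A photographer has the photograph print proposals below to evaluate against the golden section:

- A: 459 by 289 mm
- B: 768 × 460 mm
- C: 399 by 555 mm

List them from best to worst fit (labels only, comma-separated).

Ratios: A = 459 / 289 ≈ 1.588; B = 768 / 460 ≈ 1.670; C = 555 / 399 ≈ 1.391.
|Δ from 1.618|: A 0.030; B 0.052; C 0.227.

A, B, C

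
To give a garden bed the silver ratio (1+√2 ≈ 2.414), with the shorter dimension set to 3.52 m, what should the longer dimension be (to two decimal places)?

8.50 m

silver ratio ≈ 2.41421.
Longer side = 3.52 × 2.41421 ≈ 8.4980 → 8.50 m.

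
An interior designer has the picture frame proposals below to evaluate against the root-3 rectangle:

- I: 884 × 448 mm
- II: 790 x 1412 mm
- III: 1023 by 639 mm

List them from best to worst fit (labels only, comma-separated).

I: 884/448 ≈ 1.973 → |1.973 − 1.732| = 0.241
II: 1412/790 ≈ 1.787 → |1.787 − 1.732| = 0.055
III: 1023/639 ≈ 1.601 → |1.601 − 1.732| = 0.131

II, III, I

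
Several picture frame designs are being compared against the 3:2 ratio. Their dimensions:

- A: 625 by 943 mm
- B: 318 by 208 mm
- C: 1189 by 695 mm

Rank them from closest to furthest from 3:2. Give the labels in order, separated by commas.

A, B, C

A: 943/625 ≈ 1.509 → |1.509 − 1.500| = 0.009
B: 318/208 ≈ 1.529 → |1.529 − 1.500| = 0.029
C: 1189/695 ≈ 1.711 → |1.711 − 1.500| = 0.211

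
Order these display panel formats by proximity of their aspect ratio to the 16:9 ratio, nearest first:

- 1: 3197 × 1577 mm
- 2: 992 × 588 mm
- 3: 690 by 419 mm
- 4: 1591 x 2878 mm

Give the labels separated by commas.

4, 2, 3, 1

1: 3197/1577 ≈ 2.027 → |2.027 − 1.778| = 0.249
2: 992/588 ≈ 1.687 → |1.687 − 1.778| = 0.091
3: 690/419 ≈ 1.647 → |1.647 − 1.778| = 0.131
4: 2878/1591 ≈ 1.809 → |1.809 − 1.778| = 0.031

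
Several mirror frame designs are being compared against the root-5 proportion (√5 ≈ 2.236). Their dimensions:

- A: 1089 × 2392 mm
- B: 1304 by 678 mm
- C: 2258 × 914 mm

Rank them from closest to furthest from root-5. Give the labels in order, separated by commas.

A: 2392/1089 ≈ 2.197 → |2.197 − 2.236| = 0.039
B: 1304/678 ≈ 1.923 → |1.923 − 2.236| = 0.313
C: 2258/914 ≈ 2.470 → |2.470 − 2.236| = 0.234

A, C, B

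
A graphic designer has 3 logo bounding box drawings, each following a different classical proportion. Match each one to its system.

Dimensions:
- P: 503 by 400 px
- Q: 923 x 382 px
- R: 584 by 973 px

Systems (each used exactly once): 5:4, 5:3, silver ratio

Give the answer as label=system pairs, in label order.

P = 503/400 ≈ 1.258 → 5:4 (1.250)
Q = 923/382 ≈ 2.416 → silver ratio (2.414)
R = 973/584 ≈ 1.666 → 5:3 (1.667)

P=5:4, Q=silver ratio, R=5:3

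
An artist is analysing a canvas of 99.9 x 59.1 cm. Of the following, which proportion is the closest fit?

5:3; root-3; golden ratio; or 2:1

5:3

99.9/59.1 ≈ 1.690. Nearest candidates are 5:3 (1.667, off by 0.023) and root-3 (1.732, off by 0.042).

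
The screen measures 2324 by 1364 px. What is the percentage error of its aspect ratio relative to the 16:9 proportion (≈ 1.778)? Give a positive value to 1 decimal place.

4.2%

Ratio = 2324 / 1364 ≈ 1.7038.
Ideal 16:9 ≈ 1.7778. |1.7038 − 1.7778| / 1.7778 ≈ 4.16% → 4.2%.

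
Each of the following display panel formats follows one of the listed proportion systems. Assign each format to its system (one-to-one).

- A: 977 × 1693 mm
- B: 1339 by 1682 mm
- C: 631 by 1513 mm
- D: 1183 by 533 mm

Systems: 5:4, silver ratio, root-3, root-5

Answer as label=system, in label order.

A = 1693/977 ≈ 1.733 → root-3 (1.732)
B = 1682/1339 ≈ 1.256 → 5:4 (1.250)
C = 1513/631 ≈ 2.398 → silver ratio (2.414)
D = 1183/533 ≈ 2.220 → root-5 (2.236)

A=root-3, B=5:4, C=silver ratio, D=root-5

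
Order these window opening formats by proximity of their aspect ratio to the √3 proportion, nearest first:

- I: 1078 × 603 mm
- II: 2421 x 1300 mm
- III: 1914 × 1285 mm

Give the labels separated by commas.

I, II, III

Ratios: I = 1078 / 603 ≈ 1.788; II = 2421 / 1300 ≈ 1.862; III = 1914 / 1285 ≈ 1.489.
|Δ from 1.732|: I 0.056; II 0.130; III 0.243.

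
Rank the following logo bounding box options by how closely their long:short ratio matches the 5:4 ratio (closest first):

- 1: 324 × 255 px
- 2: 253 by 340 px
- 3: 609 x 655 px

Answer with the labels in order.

1, 2, 3

1: 324/255 ≈ 1.271 → |1.271 − 1.250| = 0.021
2: 340/253 ≈ 1.344 → |1.344 − 1.250| = 0.094
3: 655/609 ≈ 1.076 → |1.076 − 1.250| = 0.174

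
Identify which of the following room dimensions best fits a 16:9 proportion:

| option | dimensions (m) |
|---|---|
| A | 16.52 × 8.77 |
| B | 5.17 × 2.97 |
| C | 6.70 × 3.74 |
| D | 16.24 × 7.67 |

Ratios (long/short): A ≈ 1.884; B ≈ 1.741; C ≈ 1.791; D ≈ 2.117.
16:9 ≈ 1.778; option C is nearest (Δ 0.013).

C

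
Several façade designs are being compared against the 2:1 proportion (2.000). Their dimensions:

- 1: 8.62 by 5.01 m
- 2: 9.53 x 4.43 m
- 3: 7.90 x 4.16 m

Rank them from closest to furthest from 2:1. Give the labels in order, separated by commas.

Ratios: 1 = 8.62 / 5.01 ≈ 1.721; 2 = 9.53 / 4.43 ≈ 2.151; 3 = 7.90 / 4.16 ≈ 1.899.
|Δ from 2.000|: 1 0.279; 2 0.151; 3 0.101.

3, 2, 1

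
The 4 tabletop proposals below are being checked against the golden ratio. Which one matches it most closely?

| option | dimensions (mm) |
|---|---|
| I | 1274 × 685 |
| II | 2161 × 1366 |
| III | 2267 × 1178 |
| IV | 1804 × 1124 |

IV

Ratios (long/short): I ≈ 1.860; II ≈ 1.582; III ≈ 1.924; IV ≈ 1.605.
golden ratio ≈ 1.618; option IV is nearest (Δ 0.013).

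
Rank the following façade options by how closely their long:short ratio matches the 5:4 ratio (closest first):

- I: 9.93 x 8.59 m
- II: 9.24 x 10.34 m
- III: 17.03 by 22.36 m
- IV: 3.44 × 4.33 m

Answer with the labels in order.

IV, III, I, II

I: 9.93/8.59 ≈ 1.156 → |1.156 − 1.250| = 0.094
II: 10.34/9.24 ≈ 1.119 → |1.119 − 1.250| = 0.131
III: 22.36/17.03 ≈ 1.313 → |1.313 − 1.250| = 0.063
IV: 4.33/3.44 ≈ 1.259 → |1.259 − 1.250| = 0.009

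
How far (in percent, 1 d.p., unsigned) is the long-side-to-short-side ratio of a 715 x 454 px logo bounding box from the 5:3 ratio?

5.5%

Ratio = 715 / 454 ≈ 1.5749.
Ideal 5:3 ≈ 1.6667. |1.5749 − 1.6667| / 1.6667 ≈ 5.51% → 5.5%.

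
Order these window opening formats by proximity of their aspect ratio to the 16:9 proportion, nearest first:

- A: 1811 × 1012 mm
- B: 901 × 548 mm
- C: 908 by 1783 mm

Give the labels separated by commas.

Ratios: A = 1811 / 1012 ≈ 1.790; B = 901 / 548 ≈ 1.644; C = 1783 / 908 ≈ 1.964.
|Δ from 1.778|: A 0.012; B 0.134; C 0.186.

A, B, C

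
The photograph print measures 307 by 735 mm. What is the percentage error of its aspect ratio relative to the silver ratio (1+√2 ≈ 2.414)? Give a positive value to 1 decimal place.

0.8%

Ratio = 735 / 307 ≈ 2.3941.
Ideal silver ratio ≈ 2.4142. |2.3941 − 2.4142| / 2.4142 ≈ 0.83% → 0.8%.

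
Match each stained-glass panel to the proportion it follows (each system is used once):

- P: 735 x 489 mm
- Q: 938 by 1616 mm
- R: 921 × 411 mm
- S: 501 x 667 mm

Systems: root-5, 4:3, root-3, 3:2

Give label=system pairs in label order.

P = 735/489 ≈ 1.503 → 3:2 (1.500)
Q = 1616/938 ≈ 1.723 → root-3 (1.732)
R = 921/411 ≈ 2.241 → root-5 (2.236)
S = 667/501 ≈ 1.331 → 4:3 (1.333)

P=3:2, Q=root-3, R=root-5, S=4:3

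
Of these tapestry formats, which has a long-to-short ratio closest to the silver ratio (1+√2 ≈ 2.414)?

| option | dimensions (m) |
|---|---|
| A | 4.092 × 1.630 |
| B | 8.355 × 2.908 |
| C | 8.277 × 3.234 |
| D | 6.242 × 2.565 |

D

Ratios (long/short): A ≈ 2.510; B ≈ 2.873; C ≈ 2.559; D ≈ 2.434.
silver ratio ≈ 2.414; option D is nearest (Δ 0.020).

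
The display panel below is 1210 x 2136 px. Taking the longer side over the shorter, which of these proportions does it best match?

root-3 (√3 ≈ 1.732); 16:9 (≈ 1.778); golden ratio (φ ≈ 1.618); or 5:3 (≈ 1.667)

16:9

Ratio = 2136 / 1210 ≈ 1.765.
Distances: root-3 1.732 (Δ 0.033); 16:9 1.778 (Δ 0.013); golden ratio 1.618 (Δ 0.147); 5:3 1.667 (Δ 0.098).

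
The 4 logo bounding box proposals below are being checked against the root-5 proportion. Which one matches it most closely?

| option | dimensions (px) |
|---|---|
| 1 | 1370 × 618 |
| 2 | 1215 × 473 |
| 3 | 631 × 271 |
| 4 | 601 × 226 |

Ratios (long/short): 1 ≈ 2.217; 2 ≈ 2.569; 3 ≈ 2.328; 4 ≈ 2.659.
root-5 ≈ 2.236; option 1 is nearest (Δ 0.019).

1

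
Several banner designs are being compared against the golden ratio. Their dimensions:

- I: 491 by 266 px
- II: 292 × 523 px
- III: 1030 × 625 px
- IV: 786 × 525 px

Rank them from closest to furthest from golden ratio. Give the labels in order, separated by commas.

Ratios: I = 491 / 266 ≈ 1.846; II = 523 / 292 ≈ 1.791; III = 1030 / 625 ≈ 1.648; IV = 786 / 525 ≈ 1.497.
|Δ from 1.618|: I 0.228; II 0.173; III 0.030; IV 0.121.

III, IV, II, I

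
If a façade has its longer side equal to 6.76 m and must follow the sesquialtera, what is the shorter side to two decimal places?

3:2 = 1.50000.
Shorter side = 6.76 ÷ 1.50000 ≈ 4.5067 → 4.51 m.

4.51 m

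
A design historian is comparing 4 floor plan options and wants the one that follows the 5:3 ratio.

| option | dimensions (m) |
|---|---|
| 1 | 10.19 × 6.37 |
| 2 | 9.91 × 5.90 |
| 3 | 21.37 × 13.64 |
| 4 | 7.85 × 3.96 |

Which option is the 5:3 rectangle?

2

Ratios (long/short): 1 ≈ 1.600; 2 ≈ 1.680; 3 ≈ 1.567; 4 ≈ 1.982.
5:3 ≈ 1.667; option 2 is nearest (Δ 0.013).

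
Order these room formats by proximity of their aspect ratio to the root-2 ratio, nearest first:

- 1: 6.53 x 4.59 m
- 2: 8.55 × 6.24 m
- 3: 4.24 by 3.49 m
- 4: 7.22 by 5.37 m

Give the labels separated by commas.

1, 2, 4, 3

1: 6.53/4.59 ≈ 1.423 → |1.423 − 1.414| = 0.009
2: 8.55/6.24 ≈ 1.370 → |1.370 − 1.414| = 0.044
3: 4.24/3.49 ≈ 1.215 → |1.215 − 1.414| = 0.199
4: 7.22/5.37 ≈ 1.345 → |1.345 − 1.414| = 0.069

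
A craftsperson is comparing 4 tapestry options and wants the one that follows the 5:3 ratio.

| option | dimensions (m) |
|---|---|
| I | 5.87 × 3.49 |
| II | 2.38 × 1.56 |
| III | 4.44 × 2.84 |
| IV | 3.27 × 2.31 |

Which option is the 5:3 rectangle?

I

Target 5:3 ≈ 1.667.
I: 1.682 (Δ0.015)  II: 1.526 (Δ0.141)  III: 1.563 (Δ0.104)  IV: 1.416 (Δ0.251)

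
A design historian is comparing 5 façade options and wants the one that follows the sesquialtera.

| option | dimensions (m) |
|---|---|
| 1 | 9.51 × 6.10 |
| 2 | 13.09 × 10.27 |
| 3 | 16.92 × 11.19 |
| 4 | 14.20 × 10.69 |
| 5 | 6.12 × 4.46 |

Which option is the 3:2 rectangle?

Ratios (long/short): 1 ≈ 1.559; 2 ≈ 1.275; 3 ≈ 1.512; 4 ≈ 1.328; 5 ≈ 1.372.
3:2 ≈ 1.500; option 3 is nearest (Δ 0.012).

3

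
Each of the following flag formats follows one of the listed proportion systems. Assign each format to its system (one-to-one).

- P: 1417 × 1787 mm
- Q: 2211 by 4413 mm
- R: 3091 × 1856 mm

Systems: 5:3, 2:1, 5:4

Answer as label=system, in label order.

P = 1787/1417 ≈ 1.261 → 5:4 (1.250)
Q = 4413/2211 ≈ 1.996 → 2:1 (2.000)
R = 3091/1856 ≈ 1.665 → 5:3 (1.667)

P=5:4, Q=2:1, R=5:3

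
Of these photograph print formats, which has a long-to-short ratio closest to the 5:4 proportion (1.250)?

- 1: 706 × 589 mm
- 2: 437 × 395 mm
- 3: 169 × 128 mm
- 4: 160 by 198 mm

4

Target 5:4 ≈ 1.250.
1: 1.199 (Δ0.051)  2: 1.106 (Δ0.144)  3: 1.320 (Δ0.070)  4: 1.238 (Δ0.012)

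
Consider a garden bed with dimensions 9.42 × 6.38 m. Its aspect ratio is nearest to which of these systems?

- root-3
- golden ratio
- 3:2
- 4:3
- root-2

9.42/6.38 ≈ 1.476. Nearest candidates are 3:2 (1.500, off by 0.024) and root-2 (1.414, off by 0.062).

3:2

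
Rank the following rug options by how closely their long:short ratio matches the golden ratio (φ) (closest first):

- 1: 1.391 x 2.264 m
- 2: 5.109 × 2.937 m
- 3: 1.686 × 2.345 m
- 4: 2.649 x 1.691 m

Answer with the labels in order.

1: 2.264/1.391 ≈ 1.628 → |1.628 − 1.618| = 0.010
2: 5.109/2.937 ≈ 1.740 → |1.740 − 1.618| = 0.122
3: 2.345/1.686 ≈ 1.391 → |1.391 − 1.618| = 0.227
4: 2.649/1.691 ≈ 1.567 → |1.567 − 1.618| = 0.051

1, 4, 2, 3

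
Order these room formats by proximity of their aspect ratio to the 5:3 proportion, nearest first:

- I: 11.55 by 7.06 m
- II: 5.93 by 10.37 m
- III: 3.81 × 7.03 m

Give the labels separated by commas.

I, II, III

I: 11.55/7.06 ≈ 1.636 → |1.636 − 1.667| = 0.031
II: 10.37/5.93 ≈ 1.749 → |1.749 − 1.667| = 0.082
III: 7.03/3.81 ≈ 1.845 → |1.845 − 1.667| = 0.178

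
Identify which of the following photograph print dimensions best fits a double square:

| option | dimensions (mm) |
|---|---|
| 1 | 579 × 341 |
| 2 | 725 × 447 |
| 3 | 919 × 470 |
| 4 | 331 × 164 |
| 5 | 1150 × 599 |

Target 2:1 ≈ 2.000.
1: 1.698 (Δ0.302)  2: 1.622 (Δ0.378)  3: 1.955 (Δ0.045)  4: 2.018 (Δ0.018)  5: 1.920 (Δ0.080)

4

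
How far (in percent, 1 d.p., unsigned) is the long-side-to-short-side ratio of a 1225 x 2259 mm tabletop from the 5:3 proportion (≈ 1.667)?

Ratio = 2259 / 1225 ≈ 1.8441.
Ideal 5:3 ≈ 1.6667. |1.8441 − 1.6667| / 1.6667 ≈ 10.64% → 10.6%.

10.6%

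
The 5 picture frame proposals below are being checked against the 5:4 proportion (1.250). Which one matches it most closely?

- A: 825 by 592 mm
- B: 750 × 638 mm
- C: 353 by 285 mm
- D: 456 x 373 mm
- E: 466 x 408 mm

C

Target 5:4 ≈ 1.250.
A: 1.394 (Δ0.144)  B: 1.176 (Δ0.074)  C: 1.239 (Δ0.011)  D: 1.223 (Δ0.027)  E: 1.142 (Δ0.108)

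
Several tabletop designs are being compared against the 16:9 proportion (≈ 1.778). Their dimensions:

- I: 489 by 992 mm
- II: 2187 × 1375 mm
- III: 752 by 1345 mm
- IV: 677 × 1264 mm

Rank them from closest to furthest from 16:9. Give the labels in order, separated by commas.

III, IV, II, I

Ratios: I = 992 / 489 ≈ 2.029; II = 2187 / 1375 ≈ 1.591; III = 1345 / 752 ≈ 1.789; IV = 1264 / 677 ≈ 1.867.
|Δ from 1.778|: I 0.251; II 0.187; III 0.011; IV 0.089.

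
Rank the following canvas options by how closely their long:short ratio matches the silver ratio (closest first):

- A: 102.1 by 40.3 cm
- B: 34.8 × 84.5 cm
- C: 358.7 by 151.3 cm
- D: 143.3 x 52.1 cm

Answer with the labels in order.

B, C, A, D

A: 102.1/40.3 ≈ 2.533 → |2.533 − 2.414| = 0.119
B: 84.5/34.8 ≈ 2.428 → |2.428 − 2.414| = 0.014
C: 358.7/151.3 ≈ 2.371 → |2.371 − 2.414| = 0.043
D: 143.3/52.1 ≈ 2.750 → |2.750 − 2.414| = 0.336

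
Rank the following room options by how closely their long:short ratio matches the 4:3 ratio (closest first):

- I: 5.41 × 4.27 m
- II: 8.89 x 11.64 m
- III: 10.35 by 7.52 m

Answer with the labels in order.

II, III, I

Ratios: I = 5.41 / 4.27 ≈ 1.267; II = 11.64 / 8.89 ≈ 1.309; III = 10.35 / 7.52 ≈ 1.376.
|Δ from 1.333|: I 0.066; II 0.024; III 0.043.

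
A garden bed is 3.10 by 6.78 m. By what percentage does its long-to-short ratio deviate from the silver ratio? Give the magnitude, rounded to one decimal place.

Ratio = 6.78 / 3.10 ≈ 2.1871.
Ideal silver ratio ≈ 2.4142. |2.1871 − 2.4142| / 2.4142 ≈ 9.41% → 9.4%.

9.4%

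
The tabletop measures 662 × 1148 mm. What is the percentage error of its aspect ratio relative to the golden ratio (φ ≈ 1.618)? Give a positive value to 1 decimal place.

Ratio = 1148 / 662 ≈ 1.7341.
Ideal golden ratio ≈ 1.6180. |1.7341 − 1.6180| / 1.6180 ≈ 7.18% → 7.2%.

7.2%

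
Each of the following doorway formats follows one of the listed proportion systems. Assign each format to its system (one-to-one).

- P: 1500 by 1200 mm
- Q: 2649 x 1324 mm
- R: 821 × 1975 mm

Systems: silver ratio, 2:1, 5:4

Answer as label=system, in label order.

P = 1500/1200 ≈ 1.250 → 5:4 (1.250)
Q = 2649/1324 ≈ 2.001 → 2:1 (2.000)
R = 1975/821 ≈ 2.406 → silver ratio (2.414)

P=5:4, Q=2:1, R=silver ratio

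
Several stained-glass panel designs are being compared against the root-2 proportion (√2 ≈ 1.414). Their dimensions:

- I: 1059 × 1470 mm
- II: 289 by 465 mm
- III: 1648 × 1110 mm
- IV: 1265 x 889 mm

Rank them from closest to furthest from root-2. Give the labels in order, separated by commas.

Ratios: I = 1470 / 1059 ≈ 1.388; II = 465 / 289 ≈ 1.609; III = 1648 / 1110 ≈ 1.485; IV = 1265 / 889 ≈ 1.423.
|Δ from 1.414|: I 0.026; II 0.195; III 0.071; IV 0.009.

IV, I, III, II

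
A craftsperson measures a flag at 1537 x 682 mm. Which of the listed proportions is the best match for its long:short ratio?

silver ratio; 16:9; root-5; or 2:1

root-5

Ratio = 1537 / 682 ≈ 2.254.
Distances: silver ratio 2.414 (Δ 0.160); 16:9 1.778 (Δ 0.476); root-5 2.236 (Δ 0.018); 2:1 2.000 (Δ 0.254).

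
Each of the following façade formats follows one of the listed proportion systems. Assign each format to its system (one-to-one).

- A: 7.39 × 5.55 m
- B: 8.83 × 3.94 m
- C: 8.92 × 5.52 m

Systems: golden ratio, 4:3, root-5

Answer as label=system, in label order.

A=4:3, B=root-5, C=golden ratio

A = 7.39/5.55 ≈ 1.332 → 4:3 (1.333)
B = 8.83/3.94 ≈ 2.241 → root-5 (2.236)
C = 8.92/5.52 ≈ 1.616 → golden ratio (1.618)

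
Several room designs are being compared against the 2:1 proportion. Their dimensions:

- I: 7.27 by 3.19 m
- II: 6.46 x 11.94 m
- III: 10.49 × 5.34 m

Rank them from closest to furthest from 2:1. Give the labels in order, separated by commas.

III, II, I

Ratios: I = 7.27 / 3.19 ≈ 2.279; II = 11.94 / 6.46 ≈ 1.848; III = 10.49 / 5.34 ≈ 1.964.
|Δ from 2.000|: I 0.279; II 0.152; III 0.036.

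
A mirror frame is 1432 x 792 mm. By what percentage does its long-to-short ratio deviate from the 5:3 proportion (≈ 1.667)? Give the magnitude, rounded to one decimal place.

Ratio = 1432 / 792 ≈ 1.8081.
Ideal 5:3 ≈ 1.6667. |1.8081 − 1.6667| / 1.6667 ≈ 8.48% → 8.5%.

8.5%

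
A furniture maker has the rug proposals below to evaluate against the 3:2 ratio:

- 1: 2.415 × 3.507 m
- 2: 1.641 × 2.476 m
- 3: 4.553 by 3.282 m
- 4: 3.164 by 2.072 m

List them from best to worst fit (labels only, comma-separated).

1: 3.507/2.415 ≈ 1.452 → |1.452 − 1.500| = 0.048
2: 2.476/1.641 ≈ 1.509 → |1.509 − 1.500| = 0.009
3: 4.553/3.282 ≈ 1.387 → |1.387 − 1.500| = 0.113
4: 3.164/2.072 ≈ 1.527 → |1.527 − 1.500| = 0.027

2, 4, 1, 3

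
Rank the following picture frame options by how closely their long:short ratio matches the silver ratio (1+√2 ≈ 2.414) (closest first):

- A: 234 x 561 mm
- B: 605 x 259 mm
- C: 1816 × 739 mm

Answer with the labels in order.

A, C, B

A: 561/234 ≈ 2.397 → |2.397 − 2.414| = 0.017
B: 605/259 ≈ 2.336 → |2.336 − 2.414| = 0.078
C: 1816/739 ≈ 2.457 → |2.457 − 2.414| = 0.043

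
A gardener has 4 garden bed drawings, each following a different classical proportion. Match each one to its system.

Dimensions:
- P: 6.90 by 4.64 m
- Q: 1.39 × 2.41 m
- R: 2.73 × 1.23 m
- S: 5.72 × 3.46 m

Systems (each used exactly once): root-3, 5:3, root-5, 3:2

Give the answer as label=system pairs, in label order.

Ratios: P ≈ 1.487; Q ≈ 1.734; R ≈ 2.220; S ≈ 1.653.
Targets: root-3 ≈ 1.732; 5:3 ≈ 1.667; root-5 ≈ 2.236; 3:2 ≈ 1.500.

P=3:2, Q=root-3, R=root-5, S=5:3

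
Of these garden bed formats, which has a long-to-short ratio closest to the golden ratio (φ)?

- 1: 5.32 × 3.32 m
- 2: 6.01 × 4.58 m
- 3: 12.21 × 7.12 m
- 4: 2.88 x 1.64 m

Ratios (long/short): 1 ≈ 1.602; 2 ≈ 1.312; 3 ≈ 1.715; 4 ≈ 1.756.
golden ratio ≈ 1.618; option 1 is nearest (Δ 0.016).

1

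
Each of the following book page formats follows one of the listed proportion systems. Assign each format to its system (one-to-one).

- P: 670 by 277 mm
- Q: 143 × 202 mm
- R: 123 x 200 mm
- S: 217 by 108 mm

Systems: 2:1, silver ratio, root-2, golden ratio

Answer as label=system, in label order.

P=silver ratio, Q=root-2, R=golden ratio, S=2:1

P = 670/277 ≈ 2.419 → silver ratio (2.414)
Q = 202/143 ≈ 1.413 → root-2 (1.414)
R = 200/123 ≈ 1.626 → golden ratio (1.618)
S = 217/108 ≈ 2.009 → 2:1 (2.000)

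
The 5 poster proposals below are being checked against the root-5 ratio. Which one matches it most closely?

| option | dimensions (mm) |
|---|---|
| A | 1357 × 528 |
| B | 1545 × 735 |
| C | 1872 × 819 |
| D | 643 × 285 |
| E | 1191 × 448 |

D

Target root-5 ≈ 2.236.
A: 2.570 (Δ0.334)  B: 2.102 (Δ0.134)  C: 2.286 (Δ0.050)  D: 2.256 (Δ0.020)  E: 2.658 (Δ0.422)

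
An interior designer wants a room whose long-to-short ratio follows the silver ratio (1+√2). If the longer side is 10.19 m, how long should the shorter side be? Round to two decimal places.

4.22 m

silver ratio ≈ 2.41421.
Shorter side = 10.19 ÷ 2.41421 ≈ 4.2208 → 4.22 m.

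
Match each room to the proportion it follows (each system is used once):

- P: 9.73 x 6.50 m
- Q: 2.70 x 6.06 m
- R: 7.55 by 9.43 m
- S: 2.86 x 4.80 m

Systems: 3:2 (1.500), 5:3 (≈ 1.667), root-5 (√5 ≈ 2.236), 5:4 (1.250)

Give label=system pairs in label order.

P = 9.73/6.50 ≈ 1.497 → 3:2 (1.500)
Q = 6.06/2.70 ≈ 2.244 → root-5 (2.236)
R = 9.43/7.55 ≈ 1.249 → 5:4 (1.250)
S = 4.80/2.86 ≈ 1.678 → 5:3 (1.667)

P=3:2, Q=root-5, R=5:4, S=5:3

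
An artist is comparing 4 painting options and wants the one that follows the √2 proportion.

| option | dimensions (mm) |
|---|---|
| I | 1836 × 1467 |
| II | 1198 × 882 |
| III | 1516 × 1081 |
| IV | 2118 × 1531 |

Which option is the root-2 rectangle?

III

Ratios (long/short): I ≈ 1.252; II ≈ 1.358; III ≈ 1.402; IV ≈ 1.383.
root-2 ≈ 1.414; option III is nearest (Δ 0.012).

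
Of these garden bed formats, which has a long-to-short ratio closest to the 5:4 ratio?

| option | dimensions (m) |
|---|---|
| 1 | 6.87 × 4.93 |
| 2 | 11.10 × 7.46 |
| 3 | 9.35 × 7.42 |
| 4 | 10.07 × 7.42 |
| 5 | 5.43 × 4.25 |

Ratios (long/short): 1 ≈ 1.394; 2 ≈ 1.488; 3 ≈ 1.260; 4 ≈ 1.357; 5 ≈ 1.278.
5:4 ≈ 1.250; option 3 is nearest (Δ 0.010).

3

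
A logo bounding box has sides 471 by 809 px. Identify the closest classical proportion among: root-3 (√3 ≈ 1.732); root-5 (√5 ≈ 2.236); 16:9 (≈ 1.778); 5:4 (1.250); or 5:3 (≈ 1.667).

Ratio = 809 / 471 ≈ 1.718.
Distances: root-3 1.732 (Δ 0.014); root-5 2.236 (Δ 0.518); 16:9 1.778 (Δ 0.060); 5:4 1.250 (Δ 0.468); 5:3 1.667 (Δ 0.051).

root-3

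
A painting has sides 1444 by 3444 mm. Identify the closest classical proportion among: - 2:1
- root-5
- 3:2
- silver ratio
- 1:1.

3444/1444 ≈ 2.385. Nearest candidates are silver ratio (2.414, off by 0.029) and root-5 (2.236, off by 0.149).

silver ratio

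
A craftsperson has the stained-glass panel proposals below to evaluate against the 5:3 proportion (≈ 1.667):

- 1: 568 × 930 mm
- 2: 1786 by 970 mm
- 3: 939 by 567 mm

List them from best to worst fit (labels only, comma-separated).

3, 1, 2

1: 930/568 ≈ 1.637 → |1.637 − 1.667| = 0.030
2: 1786/970 ≈ 1.841 → |1.841 − 1.667| = 0.174
3: 939/567 ≈ 1.656 → |1.656 − 1.667| = 0.011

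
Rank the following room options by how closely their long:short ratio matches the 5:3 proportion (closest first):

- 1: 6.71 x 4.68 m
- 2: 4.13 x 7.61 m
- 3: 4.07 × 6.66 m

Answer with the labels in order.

3, 2, 1

1: 6.71/4.68 ≈ 1.434 → |1.434 − 1.667| = 0.233
2: 7.61/4.13 ≈ 1.843 → |1.843 − 1.667| = 0.176
3: 6.66/4.07 ≈ 1.636 → |1.636 − 1.667| = 0.031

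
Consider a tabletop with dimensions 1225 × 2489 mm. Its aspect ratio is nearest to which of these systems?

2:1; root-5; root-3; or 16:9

2489/1225 ≈ 2.032. Nearest candidates are 2:1 (2.000, off by 0.032) and root-5 (2.236, off by 0.204).

2:1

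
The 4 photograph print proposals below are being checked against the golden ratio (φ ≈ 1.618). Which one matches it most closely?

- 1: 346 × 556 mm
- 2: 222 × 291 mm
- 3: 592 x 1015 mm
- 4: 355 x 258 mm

1

Target golden ratio ≈ 1.618.
1: 1.607 (Δ0.011)  2: 1.311 (Δ0.307)  3: 1.715 (Δ0.097)  4: 1.376 (Δ0.242)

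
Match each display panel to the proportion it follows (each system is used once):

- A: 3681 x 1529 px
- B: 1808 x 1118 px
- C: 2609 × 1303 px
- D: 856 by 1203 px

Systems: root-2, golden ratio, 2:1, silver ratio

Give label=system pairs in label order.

A = 3681/1529 ≈ 2.407 → silver ratio (2.414)
B = 1808/1118 ≈ 1.617 → golden ratio (1.618)
C = 2609/1303 ≈ 2.002 → 2:1 (2.000)
D = 1203/856 ≈ 1.405 → root-2 (1.414)

A=silver ratio, B=golden ratio, C=2:1, D=root-2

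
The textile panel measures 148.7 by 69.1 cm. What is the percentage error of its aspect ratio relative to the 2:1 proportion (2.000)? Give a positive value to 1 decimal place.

7.6%

Ratio = 148.7 / 69.1 ≈ 2.1520.
Ideal 2:1 = 2.0000. |2.1520 − 2.0000| / 2.0000 ≈ 7.60% → 7.6%.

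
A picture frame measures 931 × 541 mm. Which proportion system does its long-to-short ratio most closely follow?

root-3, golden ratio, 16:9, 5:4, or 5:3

Ratio = 931 / 541 ≈ 1.721.
Distances: root-3 1.732 (Δ 0.011); golden ratio 1.618 (Δ 0.103); 16:9 1.778 (Δ 0.057); 5:4 1.250 (Δ 0.471); 5:3 1.667 (Δ 0.054).

root-3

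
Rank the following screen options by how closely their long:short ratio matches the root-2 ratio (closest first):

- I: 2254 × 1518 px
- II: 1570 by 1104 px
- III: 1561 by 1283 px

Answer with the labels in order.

I: 2254/1518 ≈ 1.485 → |1.485 − 1.414| = 0.071
II: 1570/1104 ≈ 1.422 → |1.422 − 1.414| = 0.008
III: 1561/1283 ≈ 1.217 → |1.217 − 1.414| = 0.197

II, I, III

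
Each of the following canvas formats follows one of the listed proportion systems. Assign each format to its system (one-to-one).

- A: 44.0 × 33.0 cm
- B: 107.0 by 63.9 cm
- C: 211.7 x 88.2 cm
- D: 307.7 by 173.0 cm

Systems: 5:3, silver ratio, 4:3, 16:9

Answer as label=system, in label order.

A=4:3, B=5:3, C=silver ratio, D=16:9

A = 44.0/33.0 ≈ 1.333 → 4:3 (1.333)
B = 107.0/63.9 ≈ 1.674 → 5:3 (1.667)
C = 211.7/88.2 ≈ 2.400 → silver ratio (2.414)
D = 307.7/173.0 ≈ 1.779 → 16:9 (1.778)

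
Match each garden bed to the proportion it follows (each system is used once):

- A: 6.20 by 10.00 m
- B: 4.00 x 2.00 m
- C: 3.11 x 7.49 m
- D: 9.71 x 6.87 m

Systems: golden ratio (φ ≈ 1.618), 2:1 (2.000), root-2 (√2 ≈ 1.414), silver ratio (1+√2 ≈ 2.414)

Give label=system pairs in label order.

A=golden ratio, B=2:1, C=silver ratio, D=root-2

A = 10.00/6.20 ≈ 1.613 → golden ratio (1.618)
B = 4.00/2.00 ≈ 2.000 → 2:1 (2.000)
C = 7.49/3.11 ≈ 2.408 → silver ratio (2.414)
D = 9.71/6.87 ≈ 1.413 → root-2 (1.414)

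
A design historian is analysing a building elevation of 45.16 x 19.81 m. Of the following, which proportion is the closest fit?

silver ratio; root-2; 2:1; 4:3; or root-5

45.16/19.81 ≈ 2.280. Nearest candidates are root-5 (2.236, off by 0.044) and silver ratio (2.414, off by 0.134).

root-5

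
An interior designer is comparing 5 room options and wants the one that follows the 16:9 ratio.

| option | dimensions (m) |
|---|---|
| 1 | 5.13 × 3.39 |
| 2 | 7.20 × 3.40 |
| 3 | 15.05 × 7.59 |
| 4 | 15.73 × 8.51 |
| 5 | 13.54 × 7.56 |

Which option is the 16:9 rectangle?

Target 16:9 ≈ 1.778.
1: 1.513 (Δ0.265)  2: 2.118 (Δ0.340)  3: 1.983 (Δ0.205)  4: 1.848 (Δ0.070)  5: 1.791 (Δ0.013)

5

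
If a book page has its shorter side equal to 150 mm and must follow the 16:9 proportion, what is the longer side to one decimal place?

16:9 ≈ 1.77778.
Longer side = 150 × 1.77778 ≈ 266.667 → 266.7 mm.

266.7 mm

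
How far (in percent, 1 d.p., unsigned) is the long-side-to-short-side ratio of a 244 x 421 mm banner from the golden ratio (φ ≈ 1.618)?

6.6%

Ratio = 421 / 244 ≈ 1.7254.
Ideal golden ratio ≈ 1.6180. |1.7254 − 1.6180| / 1.6180 ≈ 6.64% → 6.6%.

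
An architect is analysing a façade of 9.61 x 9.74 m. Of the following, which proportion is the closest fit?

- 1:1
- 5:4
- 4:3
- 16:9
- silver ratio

1:1

9.74/9.61 ≈ 1.014. Nearest candidates are 1:1 (1.000, off by 0.014) and 5:4 (1.250, off by 0.236).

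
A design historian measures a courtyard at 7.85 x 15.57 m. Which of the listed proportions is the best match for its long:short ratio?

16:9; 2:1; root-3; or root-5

15.57/7.85 ≈ 1.983. Nearest candidates are 2:1 (2.000, off by 0.017) and 16:9 (1.778, off by 0.205).

2:1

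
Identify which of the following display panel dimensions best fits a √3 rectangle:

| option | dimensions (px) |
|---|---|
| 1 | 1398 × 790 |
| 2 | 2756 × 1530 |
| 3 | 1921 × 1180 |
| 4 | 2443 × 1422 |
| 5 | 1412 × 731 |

4

Ratios (long/short): 1 ≈ 1.770; 2 ≈ 1.801; 3 ≈ 1.628; 4 ≈ 1.718; 5 ≈ 1.932.
root-3 ≈ 1.732; option 4 is nearest (Δ 0.014).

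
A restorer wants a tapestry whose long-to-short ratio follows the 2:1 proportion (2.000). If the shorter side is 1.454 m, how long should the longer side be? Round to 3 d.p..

2.908 m

2:1 = 2.00000.
Longer side = 1.454 × 2.00000 ≈ 2.90800 → 2.908 m.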